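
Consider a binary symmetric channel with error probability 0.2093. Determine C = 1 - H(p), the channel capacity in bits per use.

For BSC with error probability p:
C = 1 - H(p) where H(p) is binary entropy
H(0.2093) = -0.2093 × log₂(0.2093) - 0.7907 × log₂(0.7907)
H(p) = 0.7401
C = 1 - 0.7401 = 0.2599 bits/use


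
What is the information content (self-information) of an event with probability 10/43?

Information content I(x) = -log₂(p(x))
I = -log₂(10/43) = -log₂(0.2326)
I = 2.1043 bits


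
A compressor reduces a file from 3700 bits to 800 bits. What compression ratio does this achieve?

Compression ratio = Original / Compressed
= 3700 / 800 = 4.62:1


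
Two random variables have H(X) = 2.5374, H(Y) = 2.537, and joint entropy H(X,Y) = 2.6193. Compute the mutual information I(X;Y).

I(X;Y) = H(X) + H(Y) - H(X,Y)
I(X;Y) = 2.5374 + 2.537 - 2.6193 = 2.4551 bits


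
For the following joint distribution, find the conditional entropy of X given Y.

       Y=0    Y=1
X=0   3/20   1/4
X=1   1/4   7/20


H(X|Y) = Σ_y p(y) H(X|Y=y)
  p(Y=0) = 2/5, H(X|Y=0) = 0.9544
  p(Y=1) = 3/5, H(X|Y=1) = 0.9799
H(X|Y) = 0.4000×0.9544 + 0.6000×0.9799 = 0.9697 bits


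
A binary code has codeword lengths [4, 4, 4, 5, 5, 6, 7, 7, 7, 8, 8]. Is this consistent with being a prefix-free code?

Kraft inequality: Σ 2^(-l_i) ≤ 1 for prefix-free code
Calculating: 2^(-4) + 2^(-4) + 2^(-4) + 2^(-5) + 2^(-5) + 2^(-6) + 2^(-7) + 2^(-7) + 2^(-7) + 2^(-8) + 2^(-8)
= 0.0625 + 0.0625 + 0.0625 + 0.03125 + 0.03125 + 0.015625 + 0.0078125 + 0.0078125 + 0.0078125 + 0.00390625 + 0.00390625
= 0.2969
Since 0.2969 ≤ 1, prefix-free code exists


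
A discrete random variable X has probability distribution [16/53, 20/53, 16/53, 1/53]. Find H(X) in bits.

H(X) = -Σ p(x) log₂ p(x)
  -16/53 × log₂(16/53) = 0.5216
  -20/53 × log₂(20/53) = 0.5306
  -16/53 × log₂(16/53) = 0.5216
  -1/53 × log₂(1/53) = 0.1081
H(X) = 1.6819 bits


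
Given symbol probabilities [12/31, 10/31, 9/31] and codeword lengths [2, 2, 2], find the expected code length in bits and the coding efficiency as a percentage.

Average length L = Σ p_i × l_i = 2.0000 bits
Entropy H = 1.5746 bits
Efficiency η = H/L × 100% = 78.73%


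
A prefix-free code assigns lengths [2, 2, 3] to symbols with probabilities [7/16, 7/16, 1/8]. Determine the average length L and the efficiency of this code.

Average length L = Σ p_i × l_i = 2.1250 bits
Entropy H = 1.4186 bits
Efficiency η = H/L × 100% = 66.76%


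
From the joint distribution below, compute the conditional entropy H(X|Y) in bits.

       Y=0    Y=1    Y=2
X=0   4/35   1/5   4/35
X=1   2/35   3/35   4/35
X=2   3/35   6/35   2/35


H(X|Y) = Σ_y p(y) H(X|Y=y)
  p(Y=0) = 9/35, H(X|Y=0) = 1.5305
  p(Y=1) = 16/35, H(X|Y=1) = 1.5052
  p(Y=2) = 2/7, H(X|Y=2) = 1.5219
H(X|Y) = 0.2571×1.5305 + 0.4571×1.5052 + 0.2857×1.5219 = 1.5165 bits


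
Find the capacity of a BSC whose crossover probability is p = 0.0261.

For BSC with error probability p:
C = 1 - H(p) where H(p) is binary entropy
H(0.0261) = -0.0261 × log₂(0.0261) - 0.9739 × log₂(0.9739)
H(p) = 0.1744
C = 1 - 0.1744 = 0.8256 bits/use


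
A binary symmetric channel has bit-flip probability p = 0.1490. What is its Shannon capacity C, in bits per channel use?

For BSC with error probability p:
C = 1 - H(p) where H(p) is binary entropy
H(0.1490) = -0.1490 × log₂(0.1490) - 0.8510 × log₂(0.8510)
H(p) = 0.6073
C = 1 - 0.6073 = 0.3927 bits/use


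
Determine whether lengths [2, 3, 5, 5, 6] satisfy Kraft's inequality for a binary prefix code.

Kraft inequality: Σ 2^(-l_i) ≤ 1 for prefix-free code
Calculating: 2^(-2) + 2^(-3) + 2^(-5) + 2^(-5) + 2^(-6)
= 0.25 + 0.125 + 0.03125 + 0.03125 + 0.015625
= 0.4531
Since 0.4531 ≤ 1, prefix-free code exists


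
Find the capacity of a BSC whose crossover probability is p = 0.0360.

For BSC with error probability p:
C = 1 - H(p) where H(p) is binary entropy
H(0.0360) = -0.0360 × log₂(0.0360) - 0.9640 × log₂(0.9640)
H(p) = 0.2236
C = 1 - 0.2236 = 0.7764 bits/use


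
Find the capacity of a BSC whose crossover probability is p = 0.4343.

For BSC with error probability p:
C = 1 - H(p) where H(p) is binary entropy
H(0.4343) = -0.4343 × log₂(0.4343) - 0.5657 × log₂(0.5657)
H(p) = 0.9875
C = 1 - 0.9875 = 0.0125 bits/use


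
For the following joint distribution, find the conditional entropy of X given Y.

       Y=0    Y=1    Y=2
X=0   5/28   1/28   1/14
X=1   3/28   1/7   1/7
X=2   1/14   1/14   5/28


H(X|Y) = Σ_y p(y) H(X|Y=y)
  p(Y=0) = 5/14, H(X|Y=0) = 1.4855
  p(Y=1) = 1/4, H(X|Y=1) = 1.3788
  p(Y=2) = 11/28, H(X|Y=2) = 1.4949
H(X|Y) = 0.3571×1.4855 + 0.2500×1.3788 + 0.3929×1.4949 = 1.4625 bits


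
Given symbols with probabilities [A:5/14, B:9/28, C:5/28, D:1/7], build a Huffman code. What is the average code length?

Huffman tree construction:
Combine smallest probabilities repeatedly
Resulting codes:
  A: 0 (length 1)
  B: 10 (length 2)
  C: 111 (length 3)
  D: 110 (length 3)
Average length = Σ p(s) × length(s) = 1.9643 bits


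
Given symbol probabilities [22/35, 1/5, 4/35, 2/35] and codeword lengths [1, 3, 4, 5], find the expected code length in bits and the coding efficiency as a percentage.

Average length L = Σ p_i × l_i = 1.9714 bits
Entropy H = 1.4790 bits
Efficiency η = H/L × 100% = 75.02%


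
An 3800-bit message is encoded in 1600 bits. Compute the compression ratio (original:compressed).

Compression ratio = Original / Compressed
= 3800 / 1600 = 2.38:1


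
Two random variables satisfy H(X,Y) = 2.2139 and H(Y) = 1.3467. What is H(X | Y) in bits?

Chain rule: H(X,Y) = H(X|Y) + H(Y)
H(X|Y) = H(X,Y) - H(Y) = 2.2139 - 1.3467 = 0.8672 bits


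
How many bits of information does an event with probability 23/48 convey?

Information content I(x) = -log₂(p(x))
I = -log₂(23/48) = -log₂(0.4792)
I = 1.0614 bits


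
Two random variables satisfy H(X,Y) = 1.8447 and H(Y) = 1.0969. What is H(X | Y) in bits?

Chain rule: H(X,Y) = H(X|Y) + H(Y)
H(X|Y) = H(X,Y) - H(Y) = 1.8447 - 1.0969 = 0.7478 bits


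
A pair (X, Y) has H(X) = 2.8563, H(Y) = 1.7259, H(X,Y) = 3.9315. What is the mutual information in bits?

I(X;Y) = H(X) + H(Y) - H(X,Y)
I(X;Y) = 2.8563 + 1.7259 - 3.9315 = 0.6507 bits


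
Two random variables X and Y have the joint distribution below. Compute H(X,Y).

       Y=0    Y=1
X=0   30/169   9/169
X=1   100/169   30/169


H(X,Y) = -Σ p(x,y) log₂ p(x,y)
  p(0,0)=30/169: -0.1775 × log₂(0.1775) = 0.4427
  p(0,1)=9/169: -0.0533 × log₂(0.0533) = 0.2253
  p(1,0)=100/169: -0.5917 × log₂(0.5917) = 0.4479
  p(1,1)=30/169: -0.1775 × log₂(0.1775) = 0.4427
H(X,Y) = 1.5587 bits


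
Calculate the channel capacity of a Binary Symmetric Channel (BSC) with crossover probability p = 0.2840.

For BSC with error probability p:
C = 1 - H(p) where H(p) is binary entropy
H(0.2840) = -0.2840 × log₂(0.2840) - 0.7160 × log₂(0.7160)
H(p) = 0.8608
C = 1 - 0.8608 = 0.1392 bits/use


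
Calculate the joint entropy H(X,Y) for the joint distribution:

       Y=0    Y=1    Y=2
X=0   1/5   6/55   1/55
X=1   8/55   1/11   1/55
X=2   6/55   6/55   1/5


H(X,Y) = -Σ p(x,y) log₂ p(x,y)
  p(0,0)=1/5: -0.2000 × log₂(0.2000) = 0.4644
  p(0,1)=6/55: -0.1091 × log₂(0.1091) = 0.3487
  p(0,2)=1/55: -0.0182 × log₂(0.0182) = 0.1051
  p(1,0)=8/55: -0.1455 × log₂(0.1455) = 0.4046
  p(1,1)=1/11: -0.0909 × log₂(0.0909) = 0.3145
  p(1,2)=1/55: -0.0182 × log₂(0.0182) = 0.1051
  p(2,0)=6/55: -0.1091 × log₂(0.1091) = 0.3487
  p(2,1)=6/55: -0.1091 × log₂(0.1091) = 0.3487
  p(2,2)=1/5: -0.2000 × log₂(0.2000) = 0.4644
H(X,Y) = 2.9042 bits


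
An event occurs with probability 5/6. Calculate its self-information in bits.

Information content I(x) = -log₂(p(x))
I = -log₂(5/6) = -log₂(0.8333)
I = 0.2630 bits


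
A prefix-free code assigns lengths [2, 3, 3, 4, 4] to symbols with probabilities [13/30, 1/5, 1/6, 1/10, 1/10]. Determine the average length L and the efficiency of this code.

Average length L = Σ p_i × l_i = 2.7667 bits
Entropy H = 2.0824 bits
Efficiency η = H/L × 100% = 75.27%


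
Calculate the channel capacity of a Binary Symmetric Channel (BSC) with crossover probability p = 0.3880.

For BSC with error probability p:
C = 1 - H(p) where H(p) is binary entropy
H(0.3880) = -0.3880 × log₂(0.3880) - 0.6120 × log₂(0.6120)
H(p) = 0.9635
C = 1 - 0.9635 = 0.0365 bits/use


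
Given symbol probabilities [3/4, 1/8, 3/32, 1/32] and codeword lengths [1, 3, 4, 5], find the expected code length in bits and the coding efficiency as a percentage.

Average length L = Σ p_i × l_i = 1.6562 bits
Entropy H = 1.1627 bits
Efficiency η = H/L × 100% = 70.20%


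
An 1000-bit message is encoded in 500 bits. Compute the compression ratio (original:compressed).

Compression ratio = Original / Compressed
= 1000 / 500 = 2.00:1


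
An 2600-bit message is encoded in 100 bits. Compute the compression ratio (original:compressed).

Compression ratio = Original / Compressed
= 2600 / 100 = 26.00:1


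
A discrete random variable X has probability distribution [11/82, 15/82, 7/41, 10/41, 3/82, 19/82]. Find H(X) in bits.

H(X) = -Σ p(x) log₂ p(x)
  -11/82 × log₂(11/82) = 0.3888
  -15/82 × log₂(15/82) = 0.4483
  -7/41 × log₂(7/41) = 0.4354
  -10/41 × log₂(10/41) = 0.4965
  -3/82 × log₂(3/82) = 0.1746
  -19/82 × log₂(19/82) = 0.4888
H(X) = 2.4324 bits


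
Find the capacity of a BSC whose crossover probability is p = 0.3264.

For BSC with error probability p:
C = 1 - H(p) where H(p) is binary entropy
H(0.3264) = -0.3264 × log₂(0.3264) - 0.6736 × log₂(0.6736)
H(p) = 0.9112
C = 1 - 0.9112 = 0.0888 bits/use


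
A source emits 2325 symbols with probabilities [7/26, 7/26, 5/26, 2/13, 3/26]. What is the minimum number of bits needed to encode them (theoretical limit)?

Entropy H = 2.2517 bits/symbol
Minimum bits = H × n = 2.2517 × 2325
= 5235.18 bits


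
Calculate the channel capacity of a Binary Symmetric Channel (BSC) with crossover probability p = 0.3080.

For BSC with error probability p:
C = 1 - H(p) where H(p) is binary entropy
H(0.3080) = -0.3080 × log₂(0.3080) - 0.6920 × log₂(0.6920)
H(p) = 0.8909
C = 1 - 0.8909 = 0.1091 bits/use


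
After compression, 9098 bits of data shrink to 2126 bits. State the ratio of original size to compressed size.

Compression ratio = Original / Compressed
= 9098 / 2126 = 4.28:1


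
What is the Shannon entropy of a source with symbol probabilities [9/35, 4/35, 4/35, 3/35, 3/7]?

H(X) = -Σ p(x) log₂ p(x)
  -9/35 × log₂(9/35) = 0.5038
  -4/35 × log₂(4/35) = 0.3576
  -4/35 × log₂(4/35) = 0.3576
  -3/35 × log₂(3/35) = 0.3038
  -3/7 × log₂(3/7) = 0.5239
H(X) = 2.0468 bits


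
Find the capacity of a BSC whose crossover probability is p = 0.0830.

For BSC with error probability p:
C = 1 - H(p) where H(p) is binary entropy
H(0.0830) = -0.0830 × log₂(0.0830) - 0.9170 × log₂(0.9170)
H(p) = 0.4127
C = 1 - 0.4127 = 0.5873 bits/use


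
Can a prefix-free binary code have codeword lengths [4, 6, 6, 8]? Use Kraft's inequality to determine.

Kraft inequality: Σ 2^(-l_i) ≤ 1 for prefix-free code
Calculating: 2^(-4) + 2^(-6) + 2^(-6) + 2^(-8)
= 0.0625 + 0.015625 + 0.015625 + 0.00390625
= 0.0977
Since 0.0977 ≤ 1, prefix-free code exists


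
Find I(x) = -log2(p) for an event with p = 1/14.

Information content I(x) = -log₂(p(x))
I = -log₂(1/14) = -log₂(0.0714)
I = 3.8074 bits


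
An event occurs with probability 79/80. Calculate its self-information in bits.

Information content I(x) = -log₂(p(x))
I = -log₂(79/80) = -log₂(0.9875)
I = 0.0181 bits


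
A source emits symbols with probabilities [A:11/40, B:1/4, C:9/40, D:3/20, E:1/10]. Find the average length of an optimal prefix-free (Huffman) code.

Huffman tree construction:
Combine smallest probabilities repeatedly
Resulting codes:
  A: 11 (length 2)
  B: 01 (length 2)
  C: 00 (length 2)
  D: 101 (length 3)
  E: 100 (length 3)
Average length = Σ p(s) × length(s) = 2.2500 bits


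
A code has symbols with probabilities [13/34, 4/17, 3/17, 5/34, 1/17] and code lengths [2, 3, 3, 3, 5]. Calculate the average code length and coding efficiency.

Average length L = Σ p_i × l_i = 2.7353 bits
Entropy H = 2.1103 bits
Efficiency η = H/L × 100% = 77.15%


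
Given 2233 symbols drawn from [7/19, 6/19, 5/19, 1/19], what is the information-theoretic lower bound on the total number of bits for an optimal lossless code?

Entropy H = 1.7863 bits/symbol
Minimum bits = H × n = 1.7863 × 2233
= 3988.81 bits


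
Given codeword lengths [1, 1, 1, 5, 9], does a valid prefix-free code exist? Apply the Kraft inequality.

Kraft inequality: Σ 2^(-l_i) ≤ 1 for prefix-free code
Calculating: 2^(-1) + 2^(-1) + 2^(-1) + 2^(-5) + 2^(-9)
= 0.5 + 0.5 + 0.5 + 0.03125 + 0.001953125
= 1.5332
Since 1.5332 > 1, prefix-free code does not exist


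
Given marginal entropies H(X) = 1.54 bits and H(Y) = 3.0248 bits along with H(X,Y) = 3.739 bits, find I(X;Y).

I(X;Y) = H(X) + H(Y) - H(X,Y)
I(X;Y) = 1.54 + 3.0248 - 3.739 = 0.8258 bits


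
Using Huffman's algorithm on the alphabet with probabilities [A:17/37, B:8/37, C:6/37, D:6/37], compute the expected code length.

Huffman tree construction:
Combine smallest probabilities repeatedly
Resulting codes:
  A: 0 (length 1)
  B: 10 (length 2)
  C: 110 (length 3)
  D: 111 (length 3)
Average length = Σ p(s) × length(s) = 1.8649 bits


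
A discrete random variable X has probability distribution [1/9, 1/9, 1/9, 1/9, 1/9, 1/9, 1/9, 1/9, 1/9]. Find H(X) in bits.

H(X) = -Σ p(x) log₂ p(x)
  -1/9 × log₂(1/9) = 0.3522
  -1/9 × log₂(1/9) = 0.3522
  -1/9 × log₂(1/9) = 0.3522
  -1/9 × log₂(1/9) = 0.3522
  -1/9 × log₂(1/9) = 0.3522
  -1/9 × log₂(1/9) = 0.3522
  -1/9 × log₂(1/9) = 0.3522
  -1/9 × log₂(1/9) = 0.3522
  -1/9 × log₂(1/9) = 0.3522
H(X) = 3.1699 bits


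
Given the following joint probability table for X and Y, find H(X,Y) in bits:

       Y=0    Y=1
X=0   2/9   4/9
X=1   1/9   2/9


H(X,Y) = -Σ p(x,y) log₂ p(x,y)
  p(0,0)=2/9: -0.2222 × log₂(0.2222) = 0.4822
  p(0,1)=4/9: -0.4444 × log₂(0.4444) = 0.5200
  p(1,0)=1/9: -0.1111 × log₂(0.1111) = 0.3522
  p(1,1)=2/9: -0.2222 × log₂(0.2222) = 0.4822
H(X,Y) = 1.8366 bits


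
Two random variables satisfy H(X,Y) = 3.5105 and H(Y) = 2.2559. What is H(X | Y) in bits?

Chain rule: H(X,Y) = H(X|Y) + H(Y)
H(X|Y) = H(X,Y) - H(Y) = 3.5105 - 2.2559 = 1.2546 bits


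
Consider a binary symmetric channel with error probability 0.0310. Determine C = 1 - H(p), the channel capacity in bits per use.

For BSC with error probability p:
C = 1 - H(p) where H(p) is binary entropy
H(0.0310) = -0.0310 × log₂(0.0310) - 0.9690 × log₂(0.9690)
H(p) = 0.1994
C = 1 - 0.1994 = 0.8006 bits/use


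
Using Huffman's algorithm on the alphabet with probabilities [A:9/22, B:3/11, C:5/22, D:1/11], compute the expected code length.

Huffman tree construction:
Combine smallest probabilities repeatedly
Resulting codes:
  A: 0 (length 1)
  B: 10 (length 2)
  C: 111 (length 3)
  D: 110 (length 3)
Average length = Σ p(s) × length(s) = 1.9091 bits


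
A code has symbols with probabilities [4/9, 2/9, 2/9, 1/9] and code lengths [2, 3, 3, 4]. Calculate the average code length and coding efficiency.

Average length L = Σ p_i × l_i = 2.6667 bits
Entropy H = 1.8366 bits
Efficiency η = H/L × 100% = 68.87%


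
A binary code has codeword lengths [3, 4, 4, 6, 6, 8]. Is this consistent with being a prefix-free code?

Kraft inequality: Σ 2^(-l_i) ≤ 1 for prefix-free code
Calculating: 2^(-3) + 2^(-4) + 2^(-4) + 2^(-6) + 2^(-6) + 2^(-8)
= 0.125 + 0.0625 + 0.0625 + 0.015625 + 0.015625 + 0.00390625
= 0.2852
Since 0.2852 ≤ 1, prefix-free code exists


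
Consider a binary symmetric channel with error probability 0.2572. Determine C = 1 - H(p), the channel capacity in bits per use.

For BSC with error probability p:
C = 1 - H(p) where H(p) is binary entropy
H(0.2572) = -0.2572 × log₂(0.2572) - 0.7428 × log₂(0.7428)
H(p) = 0.8225
C = 1 - 0.8225 = 0.1775 bits/use


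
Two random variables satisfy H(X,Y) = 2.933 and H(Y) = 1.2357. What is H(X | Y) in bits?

Chain rule: H(X,Y) = H(X|Y) + H(Y)
H(X|Y) = H(X,Y) - H(Y) = 2.933 - 1.2357 = 1.6973 bits


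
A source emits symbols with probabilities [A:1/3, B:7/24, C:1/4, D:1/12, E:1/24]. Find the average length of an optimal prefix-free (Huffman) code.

Huffman tree construction:
Combine smallest probabilities repeatedly
Resulting codes:
  A: 11 (length 2)
  B: 10 (length 2)
  C: 01 (length 2)
  D: 001 (length 3)
  E: 000 (length 3)
Average length = Σ p(s) × length(s) = 2.1250 bits


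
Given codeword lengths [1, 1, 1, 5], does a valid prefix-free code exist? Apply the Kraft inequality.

Kraft inequality: Σ 2^(-l_i) ≤ 1 for prefix-free code
Calculating: 2^(-1) + 2^(-1) + 2^(-1) + 2^(-5)
= 0.5 + 0.5 + 0.5 + 0.03125
= 1.5312
Since 1.5312 > 1, prefix-free code does not exist


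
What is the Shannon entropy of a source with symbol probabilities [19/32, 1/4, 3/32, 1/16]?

H(X) = -Σ p(x) log₂ p(x)
  -19/32 × log₂(19/32) = 0.4465
  -1/4 × log₂(1/4) = 0.5000
  -3/32 × log₂(3/32) = 0.3202
  -1/16 × log₂(1/16) = 0.2500
H(X) = 1.5167 bits


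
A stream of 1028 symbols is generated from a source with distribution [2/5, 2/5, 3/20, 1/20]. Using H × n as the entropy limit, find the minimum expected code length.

Entropy H = 1.6842 bits/symbol
Minimum bits = H × n = 1.6842 × 1028
= 1731.34 bits


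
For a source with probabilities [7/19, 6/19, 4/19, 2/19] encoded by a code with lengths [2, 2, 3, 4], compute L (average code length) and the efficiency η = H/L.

Average length L = Σ p_i × l_i = 2.4211 bits
Entropy H = 1.8710 bits
Efficiency η = H/L × 100% = 77.28%


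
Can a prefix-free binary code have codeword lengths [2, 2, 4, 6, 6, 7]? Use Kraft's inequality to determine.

Kraft inequality: Σ 2^(-l_i) ≤ 1 for prefix-free code
Calculating: 2^(-2) + 2^(-2) + 2^(-4) + 2^(-6) + 2^(-6) + 2^(-7)
= 0.25 + 0.25 + 0.0625 + 0.015625 + 0.015625 + 0.0078125
= 0.6016
Since 0.6016 ≤ 1, prefix-free code exists


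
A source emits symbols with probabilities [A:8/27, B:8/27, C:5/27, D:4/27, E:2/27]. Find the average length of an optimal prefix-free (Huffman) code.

Huffman tree construction:
Combine smallest probabilities repeatedly
Resulting codes:
  A: 10 (length 2)
  B: 11 (length 2)
  C: 00 (length 2)
  D: 011 (length 3)
  E: 010 (length 3)
Average length = Σ p(s) × length(s) = 2.2222 bits


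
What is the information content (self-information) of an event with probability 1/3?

Information content I(x) = -log₂(p(x))
I = -log₂(1/3) = -log₂(0.3333)
I = 1.5850 bits


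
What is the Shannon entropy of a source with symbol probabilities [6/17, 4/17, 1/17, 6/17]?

H(X) = -Σ p(x) log₂ p(x)
  -6/17 × log₂(6/17) = 0.5303
  -4/17 × log₂(4/17) = 0.4912
  -1/17 × log₂(1/17) = 0.2404
  -6/17 × log₂(6/17) = 0.5303
H(X) = 1.7922 bits


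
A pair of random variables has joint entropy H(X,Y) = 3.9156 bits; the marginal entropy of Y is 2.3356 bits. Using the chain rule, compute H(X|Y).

Chain rule: H(X,Y) = H(X|Y) + H(Y)
H(X|Y) = H(X,Y) - H(Y) = 3.9156 - 2.3356 = 1.58 bits


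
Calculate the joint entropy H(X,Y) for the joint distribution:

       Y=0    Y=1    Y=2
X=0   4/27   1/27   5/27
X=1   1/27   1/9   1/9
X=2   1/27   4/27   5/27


H(X,Y) = -Σ p(x,y) log₂ p(x,y)
  p(0,0)=4/27: -0.1481 × log₂(0.1481) = 0.4081
  p(0,1)=1/27: -0.0370 × log₂(0.0370) = 0.1761
  p(0,2)=5/27: -0.1852 × log₂(0.1852) = 0.4505
  p(1,0)=1/27: -0.0370 × log₂(0.0370) = 0.1761
  p(1,1)=1/9: -0.1111 × log₂(0.1111) = 0.3522
  p(1,2)=1/9: -0.1111 × log₂(0.1111) = 0.3522
  p(2,0)=1/27: -0.0370 × log₂(0.0370) = 0.1761
  p(2,1)=4/27: -0.1481 × log₂(0.1481) = 0.4081
  p(2,2)=5/27: -0.1852 × log₂(0.1852) = 0.4505
H(X,Y) = 2.9501 bits


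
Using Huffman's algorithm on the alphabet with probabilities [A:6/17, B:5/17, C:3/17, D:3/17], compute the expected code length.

Huffman tree construction:
Combine smallest probabilities repeatedly
Resulting codes:
  A: 11 (length 2)
  B: 10 (length 2)
  C: 00 (length 2)
  D: 01 (length 2)
Average length = Σ p(s) × length(s) = 2.0000 bits


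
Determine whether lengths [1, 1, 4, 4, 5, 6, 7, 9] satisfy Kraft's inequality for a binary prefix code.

Kraft inequality: Σ 2^(-l_i) ≤ 1 for prefix-free code
Calculating: 2^(-1) + 2^(-1) + 2^(-4) + 2^(-4) + 2^(-5) + 2^(-6) + 2^(-7) + 2^(-9)
= 0.5 + 0.5 + 0.0625 + 0.0625 + 0.03125 + 0.015625 + 0.0078125 + 0.001953125
= 1.1816
Since 1.1816 > 1, prefix-free code does not exist


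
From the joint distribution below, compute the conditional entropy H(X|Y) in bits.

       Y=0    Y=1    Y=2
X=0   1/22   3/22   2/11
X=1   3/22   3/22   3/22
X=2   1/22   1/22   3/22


H(X|Y) = Σ_y p(y) H(X|Y=y)
  p(Y=0) = 5/22, H(X|Y=0) = 1.3710
  p(Y=1) = 7/22, H(X|Y=1) = 1.4488
  p(Y=2) = 5/11, H(X|Y=2) = 1.5710
H(X|Y) = 0.2273×1.3710 + 0.3182×1.4488 + 0.4545×1.5710 = 1.4866 bits


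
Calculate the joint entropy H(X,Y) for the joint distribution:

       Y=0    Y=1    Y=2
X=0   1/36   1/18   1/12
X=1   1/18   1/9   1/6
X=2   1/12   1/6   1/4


H(X,Y) = -Σ p(x,y) log₂ p(x,y)
  p(0,0)=1/36: -0.0278 × log₂(0.0278) = 0.1436
  p(0,1)=1/18: -0.0556 × log₂(0.0556) = 0.2317
  p(0,2)=1/12: -0.0833 × log₂(0.0833) = 0.2987
  p(1,0)=1/18: -0.0556 × log₂(0.0556) = 0.2317
  p(1,1)=1/9: -0.1111 × log₂(0.1111) = 0.3522
  p(1,2)=1/6: -0.1667 × log₂(0.1667) = 0.4308
  p(2,0)=1/12: -0.0833 × log₂(0.0833) = 0.2987
  p(2,1)=1/6: -0.1667 × log₂(0.1667) = 0.4308
  p(2,2)=1/4: -0.2500 × log₂(0.2500) = 0.5000
H(X,Y) = 2.9183 bits


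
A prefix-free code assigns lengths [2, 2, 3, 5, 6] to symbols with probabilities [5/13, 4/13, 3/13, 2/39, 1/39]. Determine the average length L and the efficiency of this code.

Average length L = Σ p_i × l_i = 2.4872 bits
Entropy H = 1.8969 bits
Efficiency η = H/L × 100% = 76.27%


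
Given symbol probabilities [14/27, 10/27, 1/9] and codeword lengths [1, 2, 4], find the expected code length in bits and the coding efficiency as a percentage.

Average length L = Σ p_i × l_i = 1.7037 bits
Entropy H = 1.3743 bits
Efficiency η = H/L × 100% = 80.66%


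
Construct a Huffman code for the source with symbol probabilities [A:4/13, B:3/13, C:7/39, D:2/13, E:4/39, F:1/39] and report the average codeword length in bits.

Huffman tree construction:
Combine smallest probabilities repeatedly
Resulting codes:
  A: 11 (length 2)
  B: 01 (length 2)
  C: 00 (length 2)
  D: 101 (length 3)
  E: 1001 (length 4)
  F: 1000 (length 4)
Average length = Σ p(s) × length(s) = 2.4103 bits


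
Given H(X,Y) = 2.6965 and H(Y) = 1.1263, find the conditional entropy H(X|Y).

Chain rule: H(X,Y) = H(X|Y) + H(Y)
H(X|Y) = H(X,Y) - H(Y) = 2.6965 - 1.1263 = 1.5702 bits


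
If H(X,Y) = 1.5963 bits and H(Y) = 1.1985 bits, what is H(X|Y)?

Chain rule: H(X,Y) = H(X|Y) + H(Y)
H(X|Y) = H(X,Y) - H(Y) = 1.5963 - 1.1985 = 0.3978 bits


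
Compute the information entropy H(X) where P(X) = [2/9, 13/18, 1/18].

H(X) = -Σ p(x) log₂ p(x)
  -2/9 × log₂(2/9) = 0.4822
  -13/18 × log₂(13/18) = 0.3391
  -1/18 × log₂(1/18) = 0.2317
H(X) = 1.0529 bits


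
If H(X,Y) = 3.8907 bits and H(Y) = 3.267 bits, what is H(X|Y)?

Chain rule: H(X,Y) = H(X|Y) + H(Y)
H(X|Y) = H(X,Y) - H(Y) = 3.8907 - 3.267 = 0.6237 bits


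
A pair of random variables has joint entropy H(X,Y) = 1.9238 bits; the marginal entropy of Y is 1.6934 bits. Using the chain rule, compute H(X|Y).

Chain rule: H(X,Y) = H(X|Y) + H(Y)
H(X|Y) = H(X,Y) - H(Y) = 1.9238 - 1.6934 = 0.2304 bits


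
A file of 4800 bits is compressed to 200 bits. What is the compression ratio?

Compression ratio = Original / Compressed
= 4800 / 200 = 24.00:1


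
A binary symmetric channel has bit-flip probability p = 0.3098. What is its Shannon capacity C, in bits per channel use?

For BSC with error probability p:
C = 1 - H(p) where H(p) is binary entropy
H(0.3098) = -0.3098 × log₂(0.3098) - 0.6902 × log₂(0.6902)
H(p) = 0.8929
C = 1 - 0.8929 = 0.1071 bits/use


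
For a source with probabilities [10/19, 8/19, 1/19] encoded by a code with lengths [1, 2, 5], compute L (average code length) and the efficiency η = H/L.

Average length L = Σ p_i × l_i = 1.6316 bits
Entropy H = 1.2364 bits
Efficiency η = H/L × 100% = 75.78%


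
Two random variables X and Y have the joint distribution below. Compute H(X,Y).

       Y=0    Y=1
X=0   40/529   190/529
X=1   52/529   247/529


H(X,Y) = -Σ p(x,y) log₂ p(x,y)
  p(0,0)=40/529: -0.0756 × log₂(0.0756) = 0.2817
  p(0,1)=190/529: -0.3592 × log₂(0.3592) = 0.5306
  p(1,0)=52/529: -0.0983 × log₂(0.0983) = 0.3290
  p(1,1)=247/529: -0.4669 × log₂(0.4669) = 0.5130
H(X,Y) = 1.6543 bits


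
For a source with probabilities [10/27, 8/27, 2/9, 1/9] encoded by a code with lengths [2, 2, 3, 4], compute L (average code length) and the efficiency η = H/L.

Average length L = Σ p_i × l_i = 2.4444 bits
Entropy H = 1.8851 bits
Efficiency η = H/L × 100% = 77.12%


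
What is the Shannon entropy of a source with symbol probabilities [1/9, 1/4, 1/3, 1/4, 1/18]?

H(X) = -Σ p(x) log₂ p(x)
  -1/9 × log₂(1/9) = 0.3522
  -1/4 × log₂(1/4) = 0.5000
  -1/3 × log₂(1/3) = 0.5283
  -1/4 × log₂(1/4) = 0.5000
  -1/18 × log₂(1/18) = 0.2317
H(X) = 2.1122 bits


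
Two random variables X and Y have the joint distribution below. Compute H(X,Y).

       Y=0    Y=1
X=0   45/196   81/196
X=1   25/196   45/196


H(X,Y) = -Σ p(x,y) log₂ p(x,y)
  p(0,0)=45/196: -0.2296 × log₂(0.2296) = 0.4874
  p(0,1)=81/196: -0.4133 × log₂(0.4133) = 0.5269
  p(1,0)=25/196: -0.1276 × log₂(0.1276) = 0.3789
  p(1,1)=45/196: -0.2296 × log₂(0.2296) = 0.4874
H(X,Y) = 1.8806 bits


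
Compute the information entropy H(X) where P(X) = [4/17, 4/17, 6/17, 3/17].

H(X) = -Σ p(x) log₂ p(x)
  -4/17 × log₂(4/17) = 0.4912
  -4/17 × log₂(4/17) = 0.4912
  -6/17 × log₂(6/17) = 0.5303
  -3/17 × log₂(3/17) = 0.4416
H(X) = 1.9542 bits


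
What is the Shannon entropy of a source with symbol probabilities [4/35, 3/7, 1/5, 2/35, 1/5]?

H(X) = -Σ p(x) log₂ p(x)
  -4/35 × log₂(4/35) = 0.3576
  -3/7 × log₂(3/7) = 0.5239
  -1/5 × log₂(1/5) = 0.4644
  -2/35 × log₂(2/35) = 0.2360
  -1/5 × log₂(1/5) = 0.4644
H(X) = 2.0462 bits


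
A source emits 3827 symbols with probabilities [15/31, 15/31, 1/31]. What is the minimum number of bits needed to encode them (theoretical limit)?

Entropy H = 1.1733 bits/symbol
Minimum bits = H × n = 1.1733 × 3827
= 4490.35 bits


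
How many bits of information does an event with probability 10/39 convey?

Information content I(x) = -log₂(p(x))
I = -log₂(10/39) = -log₂(0.2564)
I = 1.9635 bits


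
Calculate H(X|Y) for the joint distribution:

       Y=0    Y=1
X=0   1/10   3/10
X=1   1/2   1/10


H(X|Y) = Σ_y p(y) H(X|Y=y)
  p(Y=0) = 3/5, H(X|Y=0) = 0.6500
  p(Y=1) = 2/5, H(X|Y=1) = 0.8113
H(X|Y) = 0.6000×0.6500 + 0.4000×0.8113 = 0.7145 bits


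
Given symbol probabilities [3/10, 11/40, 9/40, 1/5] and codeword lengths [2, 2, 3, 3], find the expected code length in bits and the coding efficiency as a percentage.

Average length L = Σ p_i × l_i = 2.4250 bits
Entropy H = 1.9819 bits
Efficiency η = H/L × 100% = 81.73%


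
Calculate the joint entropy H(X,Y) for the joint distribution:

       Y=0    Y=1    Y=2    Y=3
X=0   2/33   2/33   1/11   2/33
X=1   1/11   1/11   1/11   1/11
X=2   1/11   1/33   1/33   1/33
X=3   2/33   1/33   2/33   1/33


H(X,Y) = -Σ p(x,y) log₂ p(x,y)
  p(0,0)=2/33: -0.0606 × log₂(0.0606) = 0.2451
  p(0,1)=2/33: -0.0606 × log₂(0.0606) = 0.2451
  p(0,2)=1/11: -0.0909 × log₂(0.0909) = 0.3145
  p(0,3)=2/33: -0.0606 × log₂(0.0606) = 0.2451
  p(1,0)=1/11: -0.0909 × log₂(0.0909) = 0.3145
  p(1,1)=1/11: -0.0909 × log₂(0.0909) = 0.3145
  p(1,2)=1/11: -0.0909 × log₂(0.0909) = 0.3145
  p(1,3)=1/11: -0.0909 × log₂(0.0909) = 0.3145
  p(2,0)=1/11: -0.0909 × log₂(0.0909) = 0.3145
  p(2,1)=1/33: -0.0303 × log₂(0.0303) = 0.1529
  p(2,2)=1/33: -0.0303 × log₂(0.0303) = 0.1529
  p(2,3)=1/33: -0.0303 × log₂(0.0303) = 0.1529
  p(3,0)=2/33: -0.0606 × log₂(0.0606) = 0.2451
  p(3,1)=1/33: -0.0303 × log₂(0.0303) = 0.1529
  p(3,2)=2/33: -0.0606 × log₂(0.0606) = 0.2451
  p(3,3)=1/33: -0.0303 × log₂(0.0303) = 0.1529
H(X,Y) = 3.8768 bits


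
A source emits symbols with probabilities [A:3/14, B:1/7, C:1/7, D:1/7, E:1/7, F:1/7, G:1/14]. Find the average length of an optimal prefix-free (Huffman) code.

Huffman tree construction:
Combine smallest probabilities repeatedly
Resulting codes:
  A: 00 (length 2)
  B: 011 (length 3)
  C: 100 (length 3)
  D: 101 (length 3)
  E: 110 (length 3)
  F: 111 (length 3)
  G: 010 (length 3)
Average length = Σ p(s) × length(s) = 2.7857 bits


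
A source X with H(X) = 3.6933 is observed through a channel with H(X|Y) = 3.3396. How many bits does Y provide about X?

I(X;Y) = H(X) - H(X|Y)
I(X;Y) = 3.6933 - 3.3396 = 0.3537 bits


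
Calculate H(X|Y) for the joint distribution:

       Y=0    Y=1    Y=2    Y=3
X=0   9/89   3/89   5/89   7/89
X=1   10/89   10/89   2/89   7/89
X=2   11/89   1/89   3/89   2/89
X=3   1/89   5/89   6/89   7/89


H(X|Y) = Σ_y p(y) H(X|Y=y)
  p(Y=0) = 31/89, H(X|Y=0) = 1.7348
  p(Y=1) = 19/89, H(X|Y=1) = 1.6383
  p(Y=2) = 16/89, H(X|Y=2) = 1.8829
  p(Y=3) = 23/89, H(X|Y=3) = 1.8734
H(X|Y) = 0.3483×1.7348 + 0.2135×1.6383 + 0.1798×1.8829 + 0.2584×1.8734 = 1.7766 bits


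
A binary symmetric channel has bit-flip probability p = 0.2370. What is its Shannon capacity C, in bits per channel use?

For BSC with error probability p:
C = 1 - H(p) where H(p) is binary entropy
H(0.2370) = -0.2370 × log₂(0.2370) - 0.7630 × log₂(0.7630)
H(p) = 0.7900
C = 1 - 0.7900 = 0.2100 bits/use


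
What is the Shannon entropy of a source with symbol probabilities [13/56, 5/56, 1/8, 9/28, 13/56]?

H(X) = -Σ p(x) log₂ p(x)
  -13/56 × log₂(13/56) = 0.4891
  -5/56 × log₂(5/56) = 0.3112
  -1/8 × log₂(1/8) = 0.3750
  -9/28 × log₂(9/28) = 0.5263
  -13/56 × log₂(13/56) = 0.4891
H(X) = 2.1907 bits


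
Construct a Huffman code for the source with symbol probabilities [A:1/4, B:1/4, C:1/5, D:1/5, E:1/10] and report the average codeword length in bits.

Huffman tree construction:
Combine smallest probabilities repeatedly
Resulting codes:
  A: 01 (length 2)
  B: 10 (length 2)
  C: 111 (length 3)
  D: 00 (length 2)
  E: 110 (length 3)
Average length = Σ p(s) × length(s) = 2.3000 bits


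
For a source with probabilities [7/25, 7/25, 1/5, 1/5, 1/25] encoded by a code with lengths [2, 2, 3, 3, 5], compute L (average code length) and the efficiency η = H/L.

Average length L = Σ p_i × l_i = 2.5200 bits
Entropy H = 2.1430 bits
Efficiency η = H/L × 100% = 85.04%


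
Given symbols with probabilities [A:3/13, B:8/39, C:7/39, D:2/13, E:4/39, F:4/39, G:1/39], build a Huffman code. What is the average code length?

Huffman tree construction:
Combine smallest probabilities repeatedly
Resulting codes:
  A: 01 (length 2)
  B: 00 (length 2)
  C: 111 (length 3)
  D: 110 (length 3)
  E: 1011 (length 4)
  F: 100 (length 3)
  G: 1010 (length 4)
Average length = Σ p(s) × length(s) = 2.6923 bits


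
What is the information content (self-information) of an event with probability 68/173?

Information content I(x) = -log₂(p(x))
I = -log₂(68/173) = -log₂(0.3931)
I = 1.3472 bits


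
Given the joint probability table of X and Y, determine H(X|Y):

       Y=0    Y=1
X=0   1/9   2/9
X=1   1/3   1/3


H(X|Y) = Σ_y p(y) H(X|Y=y)
  p(Y=0) = 4/9, H(X|Y=0) = 0.8113
  p(Y=1) = 5/9, H(X|Y=1) = 0.9710
H(X|Y) = 0.4444×0.8113 + 0.5556×0.9710 = 0.9000 bits


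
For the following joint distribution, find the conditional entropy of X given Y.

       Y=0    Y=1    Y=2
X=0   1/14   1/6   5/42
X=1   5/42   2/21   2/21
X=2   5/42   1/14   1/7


H(X|Y) = Σ_y p(y) H(X|Y=y)
  p(Y=0) = 13/42, H(X|Y=0) = 1.5486
  p(Y=1) = 1/3, H(X|Y=1) = 1.4926
  p(Y=2) = 5/14, H(X|Y=2) = 1.5656
H(X|Y) = 0.3095×1.5486 + 0.3333×1.4926 + 0.3571×1.5656 = 1.5360 bits


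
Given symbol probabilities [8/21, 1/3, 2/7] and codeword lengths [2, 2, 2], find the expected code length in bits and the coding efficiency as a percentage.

Average length L = Σ p_i × l_i = 2.0000 bits
Entropy H = 1.5751 bits
Efficiency η = H/L × 100% = 78.76%


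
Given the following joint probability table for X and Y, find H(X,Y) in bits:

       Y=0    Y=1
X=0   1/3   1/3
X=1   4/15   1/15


H(X,Y) = -Σ p(x,y) log₂ p(x,y)
  p(0,0)=1/3: -0.3333 × log₂(0.3333) = 0.5283
  p(0,1)=1/3: -0.3333 × log₂(0.3333) = 0.5283
  p(1,0)=4/15: -0.2667 × log₂(0.2667) = 0.5085
  p(1,1)=1/15: -0.0667 × log₂(0.0667) = 0.2605
H(X,Y) = 1.8256 bits


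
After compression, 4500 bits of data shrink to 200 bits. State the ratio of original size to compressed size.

Compression ratio = Original / Compressed
= 4500 / 200 = 22.50:1


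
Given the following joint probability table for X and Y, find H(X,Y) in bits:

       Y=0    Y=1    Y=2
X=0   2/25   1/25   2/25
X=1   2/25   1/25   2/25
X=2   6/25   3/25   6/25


H(X,Y) = -Σ p(x,y) log₂ p(x,y)
  p(0,0)=2/25: -0.0800 × log₂(0.0800) = 0.2915
  p(0,1)=1/25: -0.0400 × log₂(0.0400) = 0.1858
  p(0,2)=2/25: -0.0800 × log₂(0.0800) = 0.2915
  p(1,0)=2/25: -0.0800 × log₂(0.0800) = 0.2915
  p(1,1)=1/25: -0.0400 × log₂(0.0400) = 0.1858
  p(1,2)=2/25: -0.0800 × log₂(0.0800) = 0.2915
  p(2,0)=6/25: -0.2400 × log₂(0.2400) = 0.4941
  p(2,1)=3/25: -0.1200 × log₂(0.1200) = 0.3671
  p(2,2)=6/25: -0.2400 × log₂(0.2400) = 0.4941
H(X,Y) = 2.8929 bits


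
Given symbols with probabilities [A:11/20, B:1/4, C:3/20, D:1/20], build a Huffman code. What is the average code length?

Huffman tree construction:
Combine smallest probabilities repeatedly
Resulting codes:
  A: 1 (length 1)
  B: 01 (length 2)
  C: 001 (length 3)
  D: 000 (length 3)
Average length = Σ p(s) × length(s) = 1.6500 bits


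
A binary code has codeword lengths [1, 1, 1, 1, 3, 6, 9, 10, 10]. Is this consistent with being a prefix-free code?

Kraft inequality: Σ 2^(-l_i) ≤ 1 for prefix-free code
Calculating: 2^(-1) + 2^(-1) + 2^(-1) + 2^(-1) + 2^(-3) + 2^(-6) + 2^(-9) + 2^(-10) + 2^(-10)
= 0.5 + 0.5 + 0.5 + 0.5 + 0.125 + 0.015625 + 0.001953125 + 0.0009765625 + 0.0009765625
= 2.1445
Since 2.1445 > 1, prefix-free code does not exist


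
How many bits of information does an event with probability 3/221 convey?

Information content I(x) = -log₂(p(x))
I = -log₂(3/221) = -log₂(0.0136)
I = 6.2029 bits


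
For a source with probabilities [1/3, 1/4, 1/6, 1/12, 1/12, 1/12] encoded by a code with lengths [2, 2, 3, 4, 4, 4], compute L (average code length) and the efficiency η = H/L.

Average length L = Σ p_i × l_i = 2.6667 bits
Entropy H = 2.3554 bits
Efficiency η = H/L × 100% = 88.33%


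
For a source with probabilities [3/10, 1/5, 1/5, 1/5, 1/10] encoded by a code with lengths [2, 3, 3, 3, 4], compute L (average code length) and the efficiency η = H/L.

Average length L = Σ p_i × l_i = 2.8000 bits
Entropy H = 2.2464 bits
Efficiency η = H/L × 100% = 80.23%


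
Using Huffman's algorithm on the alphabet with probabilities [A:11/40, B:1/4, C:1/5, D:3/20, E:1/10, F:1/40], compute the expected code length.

Huffman tree construction:
Combine smallest probabilities repeatedly
Resulting codes:
  A: 10 (length 2)
  B: 01 (length 2)
  C: 00 (length 2)
  D: 111 (length 3)
  E: 1101 (length 4)
  F: 1100 (length 4)
Average length = Σ p(s) × length(s) = 2.4000 bits


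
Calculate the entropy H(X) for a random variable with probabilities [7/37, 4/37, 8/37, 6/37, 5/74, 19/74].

H(X) = -Σ p(x) log₂ p(x)
  -7/37 × log₂(7/37) = 0.4545
  -4/37 × log₂(4/37) = 0.3470
  -8/37 × log₂(8/37) = 0.4777
  -6/37 × log₂(6/37) = 0.4256
  -5/74 × log₂(5/74) = 0.2627
  -19/74 × log₂(19/74) = 0.5036
H(X) = 2.4710 bits


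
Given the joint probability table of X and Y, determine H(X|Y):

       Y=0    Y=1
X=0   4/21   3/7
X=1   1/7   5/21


H(X|Y) = Σ_y p(y) H(X|Y=y)
  p(Y=0) = 1/3, H(X|Y=0) = 0.9852
  p(Y=1) = 2/3, H(X|Y=1) = 0.9403
H(X|Y) = 0.3333×0.9852 + 0.6667×0.9403 = 0.9553 bits


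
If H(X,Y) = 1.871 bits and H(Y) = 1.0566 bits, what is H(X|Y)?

Chain rule: H(X,Y) = H(X|Y) + H(Y)
H(X|Y) = H(X,Y) - H(Y) = 1.871 - 1.0566 = 0.8144 bits


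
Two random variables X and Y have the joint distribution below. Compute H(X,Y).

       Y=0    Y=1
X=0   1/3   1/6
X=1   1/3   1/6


H(X,Y) = -Σ p(x,y) log₂ p(x,y)
  p(0,0)=1/3: -0.3333 × log₂(0.3333) = 0.5283
  p(0,1)=1/6: -0.1667 × log₂(0.1667) = 0.4308
  p(1,0)=1/3: -0.3333 × log₂(0.3333) = 0.5283
  p(1,1)=1/6: -0.1667 × log₂(0.1667) = 0.4308
H(X,Y) = 1.9183 bits


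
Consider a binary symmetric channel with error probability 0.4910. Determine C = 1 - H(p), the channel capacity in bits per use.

For BSC with error probability p:
C = 1 - H(p) where H(p) is binary entropy
H(0.4910) = -0.4910 × log₂(0.4910) - 0.5090 × log₂(0.5090)
H(p) = 0.9998
C = 1 - 0.9998 = 0.0002 bits/use


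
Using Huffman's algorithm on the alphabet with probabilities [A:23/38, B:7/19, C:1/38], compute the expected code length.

Huffman tree construction:
Combine smallest probabilities repeatedly
Resulting codes:
  A: 1 (length 1)
  B: 01 (length 2)
  C: 00 (length 2)
Average length = Σ p(s) × length(s) = 1.3947 bits


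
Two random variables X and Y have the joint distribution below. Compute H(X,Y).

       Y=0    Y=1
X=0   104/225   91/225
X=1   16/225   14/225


H(X,Y) = -Σ p(x,y) log₂ p(x,y)
  p(0,0)=104/225: -0.4622 × log₂(0.4622) = 0.5146
  p(0,1)=91/225: -0.4044 × log₂(0.4044) = 0.5282
  p(1,0)=16/225: -0.0711 × log₂(0.0711) = 0.2712
  p(1,1)=14/225: -0.0622 × log₂(0.0622) = 0.2493
H(X,Y) = 1.5633 bits


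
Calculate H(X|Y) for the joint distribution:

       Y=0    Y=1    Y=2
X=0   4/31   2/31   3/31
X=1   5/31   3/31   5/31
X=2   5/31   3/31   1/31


H(X|Y) = Σ_y p(y) H(X|Y=y)
  p(Y=0) = 14/31, H(X|Y=0) = 1.5774
  p(Y=1) = 8/31, H(X|Y=1) = 1.5613
  p(Y=2) = 9/31, H(X|Y=2) = 1.3516
H(X|Y) = 0.4516×1.5774 + 0.2581×1.5613 + 0.2903×1.3516 = 1.5077 bits


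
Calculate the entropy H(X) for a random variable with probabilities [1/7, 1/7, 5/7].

H(X) = -Σ p(x) log₂ p(x)
  -1/7 × log₂(1/7) = 0.4011
  -1/7 × log₂(1/7) = 0.4011
  -5/7 × log₂(5/7) = 0.3467
H(X) = 1.1488 bits


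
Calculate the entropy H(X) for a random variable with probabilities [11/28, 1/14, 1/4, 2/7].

H(X) = -Σ p(x) log₂ p(x)
  -11/28 × log₂(11/28) = 0.5295
  -1/14 × log₂(1/14) = 0.2720
  -1/4 × log₂(1/4) = 0.5000
  -2/7 × log₂(2/7) = 0.5164
H(X) = 1.8179 bits


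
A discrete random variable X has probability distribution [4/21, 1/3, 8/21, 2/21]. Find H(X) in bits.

H(X) = -Σ p(x) log₂ p(x)
  -4/21 × log₂(4/21) = 0.4557
  -1/3 × log₂(1/3) = 0.5283
  -8/21 × log₂(8/21) = 0.5304
  -2/21 × log₂(2/21) = 0.3231
H(X) = 1.8375 bits


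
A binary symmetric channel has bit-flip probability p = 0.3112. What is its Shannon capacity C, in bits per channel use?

For BSC with error probability p:
C = 1 - H(p) where H(p) is binary entropy
H(0.3112) = -0.3112 × log₂(0.3112) - 0.6888 × log₂(0.6888)
H(p) = 0.8946
C = 1 - 0.8946 = 0.1054 bits/use


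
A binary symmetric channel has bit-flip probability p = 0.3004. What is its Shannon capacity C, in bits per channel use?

For BSC with error probability p:
C = 1 - H(p) where H(p) is binary entropy
H(0.3004) = -0.3004 × log₂(0.3004) - 0.6996 × log₂(0.6996)
H(p) = 0.8818
C = 1 - 0.8818 = 0.1182 bits/use
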